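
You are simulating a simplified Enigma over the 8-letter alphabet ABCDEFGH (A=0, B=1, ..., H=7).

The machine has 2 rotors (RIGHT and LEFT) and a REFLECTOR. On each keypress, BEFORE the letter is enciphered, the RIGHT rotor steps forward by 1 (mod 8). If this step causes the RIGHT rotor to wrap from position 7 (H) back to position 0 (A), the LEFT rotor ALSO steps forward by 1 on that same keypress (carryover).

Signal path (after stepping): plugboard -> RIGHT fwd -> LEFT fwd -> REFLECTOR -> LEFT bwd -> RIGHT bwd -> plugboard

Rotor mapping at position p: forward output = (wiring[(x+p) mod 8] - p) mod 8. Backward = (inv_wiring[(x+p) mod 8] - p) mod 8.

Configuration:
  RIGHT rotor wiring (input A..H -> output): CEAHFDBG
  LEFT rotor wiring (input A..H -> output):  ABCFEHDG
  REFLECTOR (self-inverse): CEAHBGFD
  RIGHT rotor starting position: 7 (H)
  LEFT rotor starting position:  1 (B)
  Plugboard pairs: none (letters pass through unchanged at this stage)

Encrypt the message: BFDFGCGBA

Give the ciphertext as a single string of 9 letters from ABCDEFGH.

Char 1 ('B'): step: R->0, L->2 (L advanced); B->plug->B->R->E->L->B->refl->E->L'->F->R'->E->plug->E
Char 2 ('F'): step: R->1, L=2; F->plug->F->R->A->L->A->refl->C->L'->C->R'->E->plug->E
Char 3 ('D'): step: R->2, L=2; D->plug->D->R->B->L->D->refl->H->L'->H->R'->E->plug->E
Char 4 ('F'): step: R->3, L=2; F->plug->F->R->H->L->H->refl->D->L'->B->R'->G->plug->G
Char 5 ('G'): step: R->4, L=2; G->plug->G->R->E->L->B->refl->E->L'->F->R'->C->plug->C
Char 6 ('C'): step: R->5, L=2; C->plug->C->R->B->L->D->refl->H->L'->H->R'->E->plug->E
Char 7 ('G'): step: R->6, L=2; G->plug->G->R->H->L->H->refl->D->L'->B->R'->F->plug->F
Char 8 ('B'): step: R->7, L=2; B->plug->B->R->D->L->F->refl->G->L'->G->R'->F->plug->F
Char 9 ('A'): step: R->0, L->3 (L advanced); A->plug->A->R->C->L->E->refl->B->L'->B->R'->G->plug->G

Answer: EEEGCEFFG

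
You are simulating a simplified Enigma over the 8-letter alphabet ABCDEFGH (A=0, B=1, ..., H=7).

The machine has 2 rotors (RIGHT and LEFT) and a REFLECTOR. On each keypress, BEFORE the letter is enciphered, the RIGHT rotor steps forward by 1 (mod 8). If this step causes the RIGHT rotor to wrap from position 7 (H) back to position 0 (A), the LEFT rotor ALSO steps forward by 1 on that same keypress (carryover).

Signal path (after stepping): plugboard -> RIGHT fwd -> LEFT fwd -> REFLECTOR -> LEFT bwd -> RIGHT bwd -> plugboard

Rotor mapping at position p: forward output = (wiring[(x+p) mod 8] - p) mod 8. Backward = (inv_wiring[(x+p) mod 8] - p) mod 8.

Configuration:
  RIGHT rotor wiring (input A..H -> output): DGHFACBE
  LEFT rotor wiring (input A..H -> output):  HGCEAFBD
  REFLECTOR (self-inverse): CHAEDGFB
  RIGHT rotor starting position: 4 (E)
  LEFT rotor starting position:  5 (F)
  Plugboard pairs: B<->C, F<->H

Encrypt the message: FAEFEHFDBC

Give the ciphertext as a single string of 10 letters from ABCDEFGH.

Answer: GDCEAEHAHA

Derivation:
Char 1 ('F'): step: R->5, L=5; F->plug->H->R->D->L->C->refl->A->L'->A->R'->G->plug->G
Char 2 ('A'): step: R->6, L=5; A->plug->A->R->D->L->C->refl->A->L'->A->R'->D->plug->D
Char 3 ('E'): step: R->7, L=5; E->plug->E->R->G->L->H->refl->B->L'->E->R'->B->plug->C
Char 4 ('F'): step: R->0, L->6 (L advanced); F->plug->H->R->E->L->E->refl->D->L'->A->R'->E->plug->E
Char 5 ('E'): step: R->1, L=6; E->plug->E->R->B->L->F->refl->G->L'->F->R'->A->plug->A
Char 6 ('H'): step: R->2, L=6; H->plug->F->R->C->L->B->refl->H->L'->H->R'->E->plug->E
Char 7 ('F'): step: R->3, L=6; F->plug->H->R->E->L->E->refl->D->L'->A->R'->F->plug->H
Char 8 ('D'): step: R->4, L=6; D->plug->D->R->A->L->D->refl->E->L'->E->R'->A->plug->A
Char 9 ('B'): step: R->5, L=6; B->plug->C->R->H->L->H->refl->B->L'->C->R'->F->plug->H
Char 10 ('C'): step: R->6, L=6; C->plug->B->R->G->L->C->refl->A->L'->D->R'->A->plug->A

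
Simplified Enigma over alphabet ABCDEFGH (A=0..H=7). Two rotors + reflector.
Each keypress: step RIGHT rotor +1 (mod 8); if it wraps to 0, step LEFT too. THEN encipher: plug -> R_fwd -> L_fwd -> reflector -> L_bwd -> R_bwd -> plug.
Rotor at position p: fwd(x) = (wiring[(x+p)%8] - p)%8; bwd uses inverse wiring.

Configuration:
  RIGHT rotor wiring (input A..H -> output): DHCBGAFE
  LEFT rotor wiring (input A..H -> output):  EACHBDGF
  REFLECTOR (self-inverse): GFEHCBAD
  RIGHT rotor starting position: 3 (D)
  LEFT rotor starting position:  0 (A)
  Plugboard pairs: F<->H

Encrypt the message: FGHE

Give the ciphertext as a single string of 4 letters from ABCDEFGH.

Answer: HCCC

Derivation:
Char 1 ('F'): step: R->4, L=0; F->plug->H->R->F->L->D->refl->H->L'->D->R'->F->plug->H
Char 2 ('G'): step: R->5, L=0; G->plug->G->R->E->L->B->refl->F->L'->H->R'->C->plug->C
Char 3 ('H'): step: R->6, L=0; H->plug->F->R->D->L->H->refl->D->L'->F->R'->C->plug->C
Char 4 ('E'): step: R->7, L=0; E->plug->E->R->C->L->C->refl->E->L'->A->R'->C->plug->C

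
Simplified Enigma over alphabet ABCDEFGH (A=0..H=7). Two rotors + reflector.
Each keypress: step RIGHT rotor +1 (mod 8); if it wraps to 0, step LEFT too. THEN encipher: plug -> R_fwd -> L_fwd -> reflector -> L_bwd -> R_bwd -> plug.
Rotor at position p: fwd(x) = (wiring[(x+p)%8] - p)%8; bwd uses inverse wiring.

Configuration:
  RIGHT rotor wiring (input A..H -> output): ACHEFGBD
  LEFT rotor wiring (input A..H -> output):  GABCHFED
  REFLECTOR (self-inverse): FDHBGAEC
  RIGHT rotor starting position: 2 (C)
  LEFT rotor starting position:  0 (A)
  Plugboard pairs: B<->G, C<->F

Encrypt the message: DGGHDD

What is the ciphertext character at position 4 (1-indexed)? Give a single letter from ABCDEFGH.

Char 1 ('D'): step: R->3, L=0; D->plug->D->R->G->L->E->refl->G->L'->A->R'->E->plug->E
Char 2 ('G'): step: R->4, L=0; G->plug->B->R->C->L->B->refl->D->L'->H->R'->D->plug->D
Char 3 ('G'): step: R->5, L=0; G->plug->B->R->E->L->H->refl->C->L'->D->R'->D->plug->D
Char 4 ('H'): step: R->6, L=0; H->plug->H->R->A->L->G->refl->E->L'->G->R'->F->plug->C

C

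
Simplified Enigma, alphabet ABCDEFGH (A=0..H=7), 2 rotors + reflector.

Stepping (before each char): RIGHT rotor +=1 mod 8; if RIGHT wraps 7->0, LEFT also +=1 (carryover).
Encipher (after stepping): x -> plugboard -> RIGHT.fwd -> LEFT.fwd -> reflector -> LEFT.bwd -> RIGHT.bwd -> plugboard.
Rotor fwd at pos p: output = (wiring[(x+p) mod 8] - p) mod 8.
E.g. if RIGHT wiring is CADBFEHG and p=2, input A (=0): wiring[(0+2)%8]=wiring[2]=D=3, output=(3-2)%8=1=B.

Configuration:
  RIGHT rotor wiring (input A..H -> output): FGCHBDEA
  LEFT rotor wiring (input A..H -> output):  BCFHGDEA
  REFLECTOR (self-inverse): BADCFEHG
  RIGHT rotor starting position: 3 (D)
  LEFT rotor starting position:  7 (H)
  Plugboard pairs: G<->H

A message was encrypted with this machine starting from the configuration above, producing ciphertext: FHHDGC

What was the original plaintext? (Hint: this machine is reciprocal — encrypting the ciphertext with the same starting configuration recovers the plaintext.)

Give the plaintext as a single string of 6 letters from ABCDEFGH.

Answer: EEGGDE

Derivation:
Char 1 ('F'): step: R->4, L=7; F->plug->F->R->C->L->D->refl->C->L'->B->R'->E->plug->E
Char 2 ('H'): step: R->5, L=7; H->plug->G->R->C->L->D->refl->C->L'->B->R'->E->plug->E
Char 3 ('H'): step: R->6, L=7; H->plug->G->R->D->L->G->refl->H->L'->F->R'->H->plug->G
Char 4 ('D'): step: R->7, L=7; D->plug->D->R->D->L->G->refl->H->L'->F->R'->H->plug->G
Char 5 ('G'): step: R->0, L->0 (L advanced); G->plug->H->R->A->L->B->refl->A->L'->H->R'->D->plug->D
Char 6 ('C'): step: R->1, L=0; C->plug->C->R->G->L->E->refl->F->L'->C->R'->E->plug->E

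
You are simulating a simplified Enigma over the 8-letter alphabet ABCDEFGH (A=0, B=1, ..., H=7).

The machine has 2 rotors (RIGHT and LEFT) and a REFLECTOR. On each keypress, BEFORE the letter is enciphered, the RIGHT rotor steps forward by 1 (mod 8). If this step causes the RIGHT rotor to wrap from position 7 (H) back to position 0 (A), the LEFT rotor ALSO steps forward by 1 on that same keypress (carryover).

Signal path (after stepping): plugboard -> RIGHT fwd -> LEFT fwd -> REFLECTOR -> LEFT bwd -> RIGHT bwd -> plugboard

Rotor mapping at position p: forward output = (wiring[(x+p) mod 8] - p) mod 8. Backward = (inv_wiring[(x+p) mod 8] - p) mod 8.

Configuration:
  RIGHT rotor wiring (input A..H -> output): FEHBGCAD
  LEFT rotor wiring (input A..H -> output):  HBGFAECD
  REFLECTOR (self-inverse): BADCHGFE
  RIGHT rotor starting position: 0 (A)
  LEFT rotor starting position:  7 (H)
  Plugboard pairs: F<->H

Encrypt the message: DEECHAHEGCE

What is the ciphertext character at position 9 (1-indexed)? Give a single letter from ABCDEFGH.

Char 1 ('D'): step: R->1, L=7; D->plug->D->R->F->L->B->refl->A->L'->B->R'->E->plug->E
Char 2 ('E'): step: R->2, L=7; E->plug->E->R->G->L->F->refl->G->L'->E->R'->C->plug->C
Char 3 ('E'): step: R->3, L=7; E->plug->E->R->A->L->E->refl->H->L'->D->R'->B->plug->B
Char 4 ('C'): step: R->4, L=7; C->plug->C->R->E->L->G->refl->F->L'->G->R'->B->plug->B
Char 5 ('H'): step: R->5, L=7; H->plug->F->R->C->L->C->refl->D->L'->H->R'->E->plug->E
Char 6 ('A'): step: R->6, L=7; A->plug->A->R->C->L->C->refl->D->L'->H->R'->C->plug->C
Char 7 ('H'): step: R->7, L=7; H->plug->F->R->H->L->D->refl->C->L'->C->R'->E->plug->E
Char 8 ('E'): step: R->0, L->0 (L advanced); E->plug->E->R->G->L->C->refl->D->L'->H->R'->C->plug->C
Char 9 ('G'): step: R->1, L=0; G->plug->G->R->C->L->G->refl->F->L'->D->R'->A->plug->A

A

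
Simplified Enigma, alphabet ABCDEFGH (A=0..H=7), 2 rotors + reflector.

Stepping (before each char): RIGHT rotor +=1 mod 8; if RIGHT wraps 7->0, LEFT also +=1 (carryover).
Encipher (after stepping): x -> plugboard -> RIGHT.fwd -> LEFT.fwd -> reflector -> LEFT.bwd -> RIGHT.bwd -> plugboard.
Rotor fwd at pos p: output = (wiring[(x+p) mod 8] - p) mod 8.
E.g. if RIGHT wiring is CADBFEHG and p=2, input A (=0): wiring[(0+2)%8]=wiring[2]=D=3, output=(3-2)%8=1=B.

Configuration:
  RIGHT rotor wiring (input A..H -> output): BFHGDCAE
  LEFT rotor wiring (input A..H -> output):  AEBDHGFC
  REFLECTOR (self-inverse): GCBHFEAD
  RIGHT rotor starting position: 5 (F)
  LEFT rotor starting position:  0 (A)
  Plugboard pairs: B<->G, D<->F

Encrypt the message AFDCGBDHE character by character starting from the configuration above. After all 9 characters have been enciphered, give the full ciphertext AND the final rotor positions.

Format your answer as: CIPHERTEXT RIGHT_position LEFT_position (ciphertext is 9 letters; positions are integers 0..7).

Answer: FAFAADBDC 6 1

Derivation:
Char 1 ('A'): step: R->6, L=0; A->plug->A->R->C->L->B->refl->C->L'->H->R'->D->plug->F
Char 2 ('F'): step: R->7, L=0; F->plug->D->R->A->L->A->refl->G->L'->F->R'->A->plug->A
Char 3 ('D'): step: R->0, L->1 (L advanced); D->plug->F->R->C->L->C->refl->B->L'->G->R'->D->plug->F
Char 4 ('C'): step: R->1, L=1; C->plug->C->R->F->L->E->refl->F->L'->E->R'->A->plug->A
Char 5 ('G'): step: R->2, L=1; G->plug->B->R->E->L->F->refl->E->L'->F->R'->A->plug->A
Char 6 ('B'): step: R->3, L=1; B->plug->G->R->C->L->C->refl->B->L'->G->R'->F->plug->D
Char 7 ('D'): step: R->4, L=1; D->plug->F->R->B->L->A->refl->G->L'->D->R'->G->plug->B
Char 8 ('H'): step: R->5, L=1; H->plug->H->R->G->L->B->refl->C->L'->C->R'->F->plug->D
Char 9 ('E'): step: R->6, L=1; E->plug->E->R->B->L->A->refl->G->L'->D->R'->C->plug->C
Final: ciphertext=FAFAADBDC, RIGHT=6, LEFT=1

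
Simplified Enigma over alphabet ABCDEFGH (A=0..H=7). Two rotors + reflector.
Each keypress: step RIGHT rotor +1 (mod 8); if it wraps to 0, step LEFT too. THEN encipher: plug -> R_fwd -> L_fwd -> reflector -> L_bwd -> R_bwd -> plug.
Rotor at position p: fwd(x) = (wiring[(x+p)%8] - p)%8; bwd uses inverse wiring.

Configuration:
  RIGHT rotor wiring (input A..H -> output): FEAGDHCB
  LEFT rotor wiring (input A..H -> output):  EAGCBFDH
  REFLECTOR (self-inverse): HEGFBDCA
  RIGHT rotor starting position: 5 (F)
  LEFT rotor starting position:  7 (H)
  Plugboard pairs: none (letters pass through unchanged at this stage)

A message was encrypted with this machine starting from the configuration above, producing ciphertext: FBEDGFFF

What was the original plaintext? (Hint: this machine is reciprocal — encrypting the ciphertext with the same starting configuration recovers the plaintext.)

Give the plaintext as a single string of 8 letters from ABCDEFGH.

Char 1 ('F'): step: R->6, L=7; F->plug->F->R->A->L->A->refl->H->L'->D->R'->B->plug->B
Char 2 ('B'): step: R->7, L=7; B->plug->B->R->G->L->G->refl->C->L'->F->R'->C->plug->C
Char 3 ('E'): step: R->0, L->0 (L advanced); E->plug->E->R->D->L->C->refl->G->L'->C->R'->G->plug->G
Char 4 ('D'): step: R->1, L=0; D->plug->D->R->C->L->G->refl->C->L'->D->R'->A->plug->A
Char 5 ('G'): step: R->2, L=0; G->plug->G->R->D->L->C->refl->G->L'->C->R'->H->plug->H
Char 6 ('F'): step: R->3, L=0; F->plug->F->R->C->L->G->refl->C->L'->D->R'->A->plug->A
Char 7 ('F'): step: R->4, L=0; F->plug->F->R->A->L->E->refl->B->L'->E->R'->G->plug->G
Char 8 ('F'): step: R->5, L=0; F->plug->F->R->D->L->C->refl->G->L'->C->R'->A->plug->A

Answer: BCGAHAGA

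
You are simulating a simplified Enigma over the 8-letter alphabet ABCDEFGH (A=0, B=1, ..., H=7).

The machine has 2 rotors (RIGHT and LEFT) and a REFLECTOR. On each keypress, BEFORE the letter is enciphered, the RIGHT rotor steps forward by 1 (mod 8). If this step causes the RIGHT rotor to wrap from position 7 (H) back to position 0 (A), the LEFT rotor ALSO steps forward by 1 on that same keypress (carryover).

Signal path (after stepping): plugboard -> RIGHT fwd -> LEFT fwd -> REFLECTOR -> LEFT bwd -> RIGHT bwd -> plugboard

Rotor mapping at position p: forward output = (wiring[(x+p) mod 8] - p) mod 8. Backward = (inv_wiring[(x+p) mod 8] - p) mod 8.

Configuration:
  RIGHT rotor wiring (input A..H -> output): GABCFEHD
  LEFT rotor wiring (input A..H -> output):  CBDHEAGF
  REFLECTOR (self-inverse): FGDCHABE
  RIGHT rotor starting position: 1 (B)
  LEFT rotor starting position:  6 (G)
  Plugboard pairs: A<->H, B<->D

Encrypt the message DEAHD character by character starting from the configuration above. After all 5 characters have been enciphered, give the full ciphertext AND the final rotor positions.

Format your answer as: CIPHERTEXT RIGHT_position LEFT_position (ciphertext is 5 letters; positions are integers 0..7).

Char 1 ('D'): step: R->2, L=6; D->plug->B->R->A->L->A->refl->F->L'->E->R'->G->plug->G
Char 2 ('E'): step: R->3, L=6; E->plug->E->R->A->L->A->refl->F->L'->E->R'->D->plug->B
Char 3 ('A'): step: R->4, L=6; A->plug->H->R->G->L->G->refl->B->L'->F->R'->G->plug->G
Char 4 ('H'): step: R->5, L=6; H->plug->A->R->H->L->C->refl->D->L'->D->R'->E->plug->E
Char 5 ('D'): step: R->6, L=6; D->plug->B->R->F->L->B->refl->G->L'->G->R'->H->plug->A
Final: ciphertext=GBGEA, RIGHT=6, LEFT=6

Answer: GBGEA 6 6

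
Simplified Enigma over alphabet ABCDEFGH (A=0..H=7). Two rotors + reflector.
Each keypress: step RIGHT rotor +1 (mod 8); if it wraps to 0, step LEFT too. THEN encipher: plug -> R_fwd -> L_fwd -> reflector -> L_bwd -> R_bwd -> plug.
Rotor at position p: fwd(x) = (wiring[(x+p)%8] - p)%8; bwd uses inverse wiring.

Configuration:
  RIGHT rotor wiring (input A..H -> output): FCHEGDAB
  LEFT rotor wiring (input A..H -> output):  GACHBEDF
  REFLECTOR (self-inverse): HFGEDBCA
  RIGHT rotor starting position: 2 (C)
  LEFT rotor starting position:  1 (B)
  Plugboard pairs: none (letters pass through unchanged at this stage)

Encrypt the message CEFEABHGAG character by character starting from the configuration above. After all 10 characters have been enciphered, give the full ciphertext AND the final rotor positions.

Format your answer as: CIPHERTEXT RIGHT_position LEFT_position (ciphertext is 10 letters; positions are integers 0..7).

Answer: BBECEGAFHB 4 2

Derivation:
Char 1 ('C'): step: R->3, L=1; C->plug->C->R->A->L->H->refl->A->L'->D->R'->B->plug->B
Char 2 ('E'): step: R->4, L=1; E->plug->E->R->B->L->B->refl->F->L'->H->R'->B->plug->B
Char 3 ('F'): step: R->5, L=1; F->plug->F->R->C->L->G->refl->C->L'->F->R'->E->plug->E
Char 4 ('E'): step: R->6, L=1; E->plug->E->R->B->L->B->refl->F->L'->H->R'->C->plug->C
Char 5 ('A'): step: R->7, L=1; A->plug->A->R->C->L->G->refl->C->L'->F->R'->E->plug->E
Char 6 ('B'): step: R->0, L->2 (L advanced); B->plug->B->R->C->L->H->refl->A->L'->A->R'->G->plug->G
Char 7 ('H'): step: R->1, L=2; H->plug->H->R->E->L->B->refl->F->L'->B->R'->A->plug->A
Char 8 ('G'): step: R->2, L=2; G->plug->G->R->D->L->C->refl->G->L'->H->R'->F->plug->F
Char 9 ('A'): step: R->3, L=2; A->plug->A->R->B->L->F->refl->B->L'->E->R'->H->plug->H
Char 10 ('G'): step: R->4, L=2; G->plug->G->R->D->L->C->refl->G->L'->H->R'->B->plug->B
Final: ciphertext=BBECEGAFHB, RIGHT=4, LEFT=2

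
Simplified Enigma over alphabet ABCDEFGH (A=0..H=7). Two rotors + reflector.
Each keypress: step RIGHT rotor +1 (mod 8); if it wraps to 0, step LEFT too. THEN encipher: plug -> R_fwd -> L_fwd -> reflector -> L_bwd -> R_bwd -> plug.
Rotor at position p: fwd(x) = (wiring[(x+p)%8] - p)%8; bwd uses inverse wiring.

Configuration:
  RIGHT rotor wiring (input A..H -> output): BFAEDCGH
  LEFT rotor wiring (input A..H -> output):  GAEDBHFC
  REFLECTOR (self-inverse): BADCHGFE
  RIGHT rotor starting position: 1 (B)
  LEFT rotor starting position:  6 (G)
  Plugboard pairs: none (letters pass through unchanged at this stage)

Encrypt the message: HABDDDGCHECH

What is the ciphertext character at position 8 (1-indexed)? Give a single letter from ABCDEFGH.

Char 1 ('H'): step: R->2, L=6; H->plug->H->R->D->L->C->refl->D->L'->G->R'->A->plug->A
Char 2 ('A'): step: R->3, L=6; A->plug->A->R->B->L->E->refl->H->L'->A->R'->B->plug->B
Char 3 ('B'): step: R->4, L=6; B->plug->B->R->G->L->D->refl->C->L'->D->R'->D->plug->D
Char 4 ('D'): step: R->5, L=6; D->plug->D->R->E->L->G->refl->F->L'->F->R'->A->plug->A
Char 5 ('D'): step: R->6, L=6; D->plug->D->R->H->L->B->refl->A->L'->C->R'->E->plug->E
Char 6 ('D'): step: R->7, L=6; D->plug->D->R->B->L->E->refl->H->L'->A->R'->A->plug->A
Char 7 ('G'): step: R->0, L->7 (L advanced); G->plug->G->R->G->L->A->refl->B->L'->C->R'->F->plug->F
Char 8 ('C'): step: R->1, L=7; C->plug->C->R->D->L->F->refl->G->L'->H->R'->B->plug->B

B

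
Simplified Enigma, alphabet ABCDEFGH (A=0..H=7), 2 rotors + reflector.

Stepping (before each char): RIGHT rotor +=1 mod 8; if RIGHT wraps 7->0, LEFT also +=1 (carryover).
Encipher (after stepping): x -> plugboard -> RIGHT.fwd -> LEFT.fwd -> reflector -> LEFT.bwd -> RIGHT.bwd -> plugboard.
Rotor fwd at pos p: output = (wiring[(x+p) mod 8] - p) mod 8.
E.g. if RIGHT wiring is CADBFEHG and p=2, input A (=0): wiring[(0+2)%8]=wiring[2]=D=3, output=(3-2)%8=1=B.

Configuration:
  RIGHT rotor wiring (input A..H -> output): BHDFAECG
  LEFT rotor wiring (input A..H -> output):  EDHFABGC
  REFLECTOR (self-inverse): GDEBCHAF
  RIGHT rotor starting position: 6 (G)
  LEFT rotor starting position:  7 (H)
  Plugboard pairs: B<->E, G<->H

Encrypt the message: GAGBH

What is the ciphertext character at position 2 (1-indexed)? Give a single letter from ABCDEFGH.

Char 1 ('G'): step: R->7, L=7; G->plug->H->R->D->L->A->refl->G->L'->E->R'->D->plug->D
Char 2 ('A'): step: R->0, L->0 (L advanced); A->plug->A->R->B->L->D->refl->B->L'->F->R'->D->plug->D

D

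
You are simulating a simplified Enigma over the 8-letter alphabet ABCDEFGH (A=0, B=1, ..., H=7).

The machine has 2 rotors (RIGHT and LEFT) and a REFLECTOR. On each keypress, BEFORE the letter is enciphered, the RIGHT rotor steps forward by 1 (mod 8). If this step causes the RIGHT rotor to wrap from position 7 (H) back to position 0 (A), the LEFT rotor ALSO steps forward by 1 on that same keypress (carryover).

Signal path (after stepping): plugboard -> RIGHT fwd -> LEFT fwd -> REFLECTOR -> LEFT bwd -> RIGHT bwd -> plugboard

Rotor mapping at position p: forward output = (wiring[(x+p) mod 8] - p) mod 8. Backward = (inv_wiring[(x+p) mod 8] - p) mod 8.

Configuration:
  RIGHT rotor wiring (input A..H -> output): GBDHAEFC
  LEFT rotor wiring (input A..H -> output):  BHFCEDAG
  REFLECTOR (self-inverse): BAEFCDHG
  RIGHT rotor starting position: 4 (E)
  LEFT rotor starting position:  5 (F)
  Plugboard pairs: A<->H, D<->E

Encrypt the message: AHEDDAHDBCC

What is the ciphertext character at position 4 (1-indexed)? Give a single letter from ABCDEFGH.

Char 1 ('A'): step: R->5, L=5; A->plug->H->R->D->L->E->refl->C->L'->E->R'->E->plug->D
Char 2 ('H'): step: R->6, L=5; H->plug->A->R->H->L->H->refl->G->L'->A->R'->C->plug->C
Char 3 ('E'): step: R->7, L=5; E->plug->D->R->E->L->C->refl->E->L'->D->R'->A->plug->H
Char 4 ('D'): step: R->0, L->6 (L advanced); D->plug->E->R->A->L->C->refl->E->L'->F->R'->G->plug->G

G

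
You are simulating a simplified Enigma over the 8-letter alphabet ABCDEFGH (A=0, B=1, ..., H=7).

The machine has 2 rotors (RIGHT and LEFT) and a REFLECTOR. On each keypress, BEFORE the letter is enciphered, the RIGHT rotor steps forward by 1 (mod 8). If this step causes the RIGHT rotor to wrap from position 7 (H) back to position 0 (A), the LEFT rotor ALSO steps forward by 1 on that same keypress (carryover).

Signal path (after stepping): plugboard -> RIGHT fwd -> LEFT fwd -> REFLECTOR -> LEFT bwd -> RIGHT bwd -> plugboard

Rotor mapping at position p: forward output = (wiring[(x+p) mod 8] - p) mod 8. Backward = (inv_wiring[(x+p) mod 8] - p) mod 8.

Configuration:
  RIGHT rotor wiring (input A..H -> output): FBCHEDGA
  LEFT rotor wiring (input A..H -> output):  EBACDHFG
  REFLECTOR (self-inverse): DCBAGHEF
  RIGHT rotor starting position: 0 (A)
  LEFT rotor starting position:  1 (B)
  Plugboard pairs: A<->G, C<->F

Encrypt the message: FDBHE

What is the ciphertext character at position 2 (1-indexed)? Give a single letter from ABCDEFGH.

Char 1 ('F'): step: R->1, L=1; F->plug->C->R->G->L->F->refl->H->L'->B->R'->B->plug->B
Char 2 ('D'): step: R->2, L=1; D->plug->D->R->B->L->H->refl->F->L'->G->R'->F->plug->C

C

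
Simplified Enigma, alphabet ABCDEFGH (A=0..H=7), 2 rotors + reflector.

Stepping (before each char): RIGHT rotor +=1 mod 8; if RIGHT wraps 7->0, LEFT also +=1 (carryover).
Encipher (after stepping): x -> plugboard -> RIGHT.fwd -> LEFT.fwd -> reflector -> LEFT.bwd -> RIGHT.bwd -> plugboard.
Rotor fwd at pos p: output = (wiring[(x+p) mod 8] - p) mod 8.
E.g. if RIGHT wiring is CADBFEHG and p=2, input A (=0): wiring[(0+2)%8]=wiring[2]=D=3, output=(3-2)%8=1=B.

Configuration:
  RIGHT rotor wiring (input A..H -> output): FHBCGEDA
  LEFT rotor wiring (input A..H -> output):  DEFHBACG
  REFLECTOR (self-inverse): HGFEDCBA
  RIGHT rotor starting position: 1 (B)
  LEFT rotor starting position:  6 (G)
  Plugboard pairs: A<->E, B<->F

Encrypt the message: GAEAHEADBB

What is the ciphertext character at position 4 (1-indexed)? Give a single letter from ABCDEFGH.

Char 1 ('G'): step: R->2, L=6; G->plug->G->R->D->L->G->refl->B->L'->F->R'->H->plug->H
Char 2 ('A'): step: R->3, L=6; A->plug->E->R->F->L->B->refl->G->L'->D->R'->B->plug->F
Char 3 ('E'): step: R->4, L=6; E->plug->A->R->C->L->F->refl->C->L'->H->R'->C->plug->C
Char 4 ('A'): step: R->5, L=6; A->plug->E->R->C->L->F->refl->C->L'->H->R'->A->plug->E

E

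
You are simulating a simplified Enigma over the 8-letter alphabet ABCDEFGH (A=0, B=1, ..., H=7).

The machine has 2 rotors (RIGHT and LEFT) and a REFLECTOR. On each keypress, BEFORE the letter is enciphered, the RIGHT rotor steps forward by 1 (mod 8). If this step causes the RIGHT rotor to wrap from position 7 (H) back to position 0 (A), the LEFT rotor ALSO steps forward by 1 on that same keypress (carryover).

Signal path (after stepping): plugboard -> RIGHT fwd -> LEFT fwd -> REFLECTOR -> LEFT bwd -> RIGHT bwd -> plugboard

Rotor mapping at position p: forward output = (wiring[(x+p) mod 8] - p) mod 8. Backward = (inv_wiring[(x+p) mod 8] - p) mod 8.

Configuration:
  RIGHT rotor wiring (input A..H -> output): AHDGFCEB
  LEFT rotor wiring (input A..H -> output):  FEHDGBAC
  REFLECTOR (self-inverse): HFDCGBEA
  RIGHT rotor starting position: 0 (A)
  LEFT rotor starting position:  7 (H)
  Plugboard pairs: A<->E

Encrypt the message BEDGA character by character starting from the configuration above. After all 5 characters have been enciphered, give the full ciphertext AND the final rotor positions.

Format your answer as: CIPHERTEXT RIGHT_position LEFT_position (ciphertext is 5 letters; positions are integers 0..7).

Answer: HBGHB 5 7

Derivation:
Char 1 ('B'): step: R->1, L=7; B->plug->B->R->C->L->F->refl->B->L'->H->R'->H->plug->H
Char 2 ('E'): step: R->2, L=7; E->plug->A->R->B->L->G->refl->E->L'->E->R'->B->plug->B
Char 3 ('D'): step: R->3, L=7; D->plug->D->R->B->L->G->refl->E->L'->E->R'->G->plug->G
Char 4 ('G'): step: R->4, L=7; G->plug->G->R->H->L->B->refl->F->L'->C->R'->H->plug->H
Char 5 ('A'): step: R->5, L=7; A->plug->E->R->C->L->F->refl->B->L'->H->R'->B->plug->B
Final: ciphertext=HBGHB, RIGHT=5, LEFT=7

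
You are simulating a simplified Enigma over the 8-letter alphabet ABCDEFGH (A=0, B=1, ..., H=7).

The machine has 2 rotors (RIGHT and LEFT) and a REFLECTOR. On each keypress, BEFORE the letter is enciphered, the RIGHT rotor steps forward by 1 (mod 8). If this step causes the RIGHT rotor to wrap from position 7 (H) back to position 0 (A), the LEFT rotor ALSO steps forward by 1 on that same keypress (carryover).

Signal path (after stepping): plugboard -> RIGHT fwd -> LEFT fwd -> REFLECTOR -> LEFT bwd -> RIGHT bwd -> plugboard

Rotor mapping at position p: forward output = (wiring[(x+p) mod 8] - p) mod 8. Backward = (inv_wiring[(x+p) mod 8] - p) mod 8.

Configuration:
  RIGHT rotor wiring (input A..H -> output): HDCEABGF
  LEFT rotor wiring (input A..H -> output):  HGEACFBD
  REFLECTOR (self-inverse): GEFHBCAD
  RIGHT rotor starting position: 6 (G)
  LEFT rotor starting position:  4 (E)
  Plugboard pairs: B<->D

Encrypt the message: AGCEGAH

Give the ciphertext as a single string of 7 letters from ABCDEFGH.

Char 1 ('A'): step: R->7, L=4; A->plug->A->R->G->L->A->refl->G->L'->A->R'->B->plug->D
Char 2 ('G'): step: R->0, L->5 (L advanced); G->plug->G->R->G->L->D->refl->H->L'->F->R'->H->plug->H
Char 3 ('C'): step: R->1, L=5; C->plug->C->R->D->L->C->refl->F->L'->H->R'->D->plug->B
Char 4 ('E'): step: R->2, L=5; E->plug->E->R->E->L->B->refl->E->L'->B->R'->H->plug->H
Char 5 ('G'): step: R->3, L=5; G->plug->G->R->A->L->A->refl->G->L'->C->R'->E->plug->E
Char 6 ('A'): step: R->4, L=5; A->plug->A->R->E->L->B->refl->E->L'->B->R'->D->plug->B
Char 7 ('H'): step: R->5, L=5; H->plug->H->R->D->L->C->refl->F->L'->H->R'->G->plug->G

Answer: DHBHEBG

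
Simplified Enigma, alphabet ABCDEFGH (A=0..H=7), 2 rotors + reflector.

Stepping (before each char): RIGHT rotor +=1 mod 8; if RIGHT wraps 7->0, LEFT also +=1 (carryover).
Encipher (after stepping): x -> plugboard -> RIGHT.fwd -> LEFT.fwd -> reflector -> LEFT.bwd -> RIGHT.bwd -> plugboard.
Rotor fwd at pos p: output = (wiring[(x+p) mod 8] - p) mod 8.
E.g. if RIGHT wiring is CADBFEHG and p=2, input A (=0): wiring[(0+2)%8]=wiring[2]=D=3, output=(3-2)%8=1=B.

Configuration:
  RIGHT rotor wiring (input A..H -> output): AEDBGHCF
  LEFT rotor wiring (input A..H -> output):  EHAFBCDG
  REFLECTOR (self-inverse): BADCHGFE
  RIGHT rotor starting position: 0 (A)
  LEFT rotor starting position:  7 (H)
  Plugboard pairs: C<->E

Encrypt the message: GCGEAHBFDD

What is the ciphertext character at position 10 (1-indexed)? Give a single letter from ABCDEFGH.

Char 1 ('G'): step: R->1, L=7; G->plug->G->R->E->L->G->refl->F->L'->B->R'->F->plug->F
Char 2 ('C'): step: R->2, L=7; C->plug->E->R->A->L->H->refl->E->L'->H->R'->B->plug->B
Char 3 ('G'): step: R->3, L=7; G->plug->G->R->B->L->F->refl->G->L'->E->R'->C->plug->E
Char 4 ('E'): step: R->4, L=7; E->plug->C->R->G->L->D->refl->C->L'->F->R'->H->plug->H
Char 5 ('A'): step: R->5, L=7; A->plug->A->R->C->L->A->refl->B->L'->D->R'->D->plug->D
Char 6 ('H'): step: R->6, L=7; H->plug->H->R->B->L->F->refl->G->L'->E->R'->A->plug->A
Char 7 ('B'): step: R->7, L=7; B->plug->B->R->B->L->F->refl->G->L'->E->R'->D->plug->D
Char 8 ('F'): step: R->0, L->0 (L advanced); F->plug->F->R->H->L->G->refl->F->L'->D->R'->C->plug->E
Char 9 ('D'): step: R->1, L=0; D->plug->D->R->F->L->C->refl->D->L'->G->R'->E->plug->C
Char 10 ('D'): step: R->2, L=0; D->plug->D->R->F->L->C->refl->D->L'->G->R'->G->plug->G

G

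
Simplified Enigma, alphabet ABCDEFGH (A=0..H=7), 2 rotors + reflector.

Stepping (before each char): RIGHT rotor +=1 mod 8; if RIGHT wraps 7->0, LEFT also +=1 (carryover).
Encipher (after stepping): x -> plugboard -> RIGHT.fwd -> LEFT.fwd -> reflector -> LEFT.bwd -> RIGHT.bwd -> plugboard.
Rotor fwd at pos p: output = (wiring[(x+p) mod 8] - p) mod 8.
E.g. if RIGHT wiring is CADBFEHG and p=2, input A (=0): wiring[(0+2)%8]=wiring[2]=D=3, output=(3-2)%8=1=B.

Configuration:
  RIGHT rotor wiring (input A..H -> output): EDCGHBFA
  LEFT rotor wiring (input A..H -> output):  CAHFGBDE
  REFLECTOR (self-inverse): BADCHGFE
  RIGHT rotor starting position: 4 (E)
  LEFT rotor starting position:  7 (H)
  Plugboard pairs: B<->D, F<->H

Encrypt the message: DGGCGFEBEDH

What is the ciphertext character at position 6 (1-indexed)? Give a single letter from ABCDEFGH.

Char 1 ('D'): step: R->5, L=7; D->plug->B->R->A->L->F->refl->G->L'->E->R'->A->plug->A
Char 2 ('G'): step: R->6, L=7; G->plug->G->R->B->L->D->refl->C->L'->G->R'->C->plug->C
Char 3 ('G'): step: R->7, L=7; G->plug->G->R->C->L->B->refl->A->L'->D->R'->D->plug->B
Char 4 ('C'): step: R->0, L->0 (L advanced); C->plug->C->R->C->L->H->refl->E->L'->H->R'->E->plug->E
Char 5 ('G'): step: R->1, L=0; G->plug->G->R->H->L->E->refl->H->L'->C->R'->A->plug->A
Char 6 ('F'): step: R->2, L=0; F->plug->H->R->B->L->A->refl->B->L'->F->R'->C->plug->C

C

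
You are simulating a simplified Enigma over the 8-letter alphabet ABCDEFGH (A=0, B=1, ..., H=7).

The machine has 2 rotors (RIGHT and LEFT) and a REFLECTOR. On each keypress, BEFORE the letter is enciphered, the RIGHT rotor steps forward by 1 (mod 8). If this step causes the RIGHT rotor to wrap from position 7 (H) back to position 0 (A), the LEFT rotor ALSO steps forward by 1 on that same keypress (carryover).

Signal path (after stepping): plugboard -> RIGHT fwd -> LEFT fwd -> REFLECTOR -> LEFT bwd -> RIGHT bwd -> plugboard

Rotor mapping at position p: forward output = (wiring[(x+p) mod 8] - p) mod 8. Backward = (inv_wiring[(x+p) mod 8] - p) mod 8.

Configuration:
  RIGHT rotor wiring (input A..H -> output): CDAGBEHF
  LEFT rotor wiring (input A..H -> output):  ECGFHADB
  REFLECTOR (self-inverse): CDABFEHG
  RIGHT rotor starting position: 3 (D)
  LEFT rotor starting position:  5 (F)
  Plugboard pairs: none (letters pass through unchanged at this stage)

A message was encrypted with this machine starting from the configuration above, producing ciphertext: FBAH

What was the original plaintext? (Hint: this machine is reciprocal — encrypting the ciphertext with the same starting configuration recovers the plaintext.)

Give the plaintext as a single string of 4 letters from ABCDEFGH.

Answer: EHGG

Derivation:
Char 1 ('F'): step: R->4, L=5; F->plug->F->R->H->L->C->refl->A->L'->G->R'->E->plug->E
Char 2 ('B'): step: R->5, L=5; B->plug->B->R->C->L->E->refl->F->L'->E->R'->H->plug->H
Char 3 ('A'): step: R->6, L=5; A->plug->A->R->B->L->G->refl->H->L'->D->R'->G->plug->G
Char 4 ('H'): step: R->7, L=5; H->plug->H->R->A->L->D->refl->B->L'->F->R'->G->plug->G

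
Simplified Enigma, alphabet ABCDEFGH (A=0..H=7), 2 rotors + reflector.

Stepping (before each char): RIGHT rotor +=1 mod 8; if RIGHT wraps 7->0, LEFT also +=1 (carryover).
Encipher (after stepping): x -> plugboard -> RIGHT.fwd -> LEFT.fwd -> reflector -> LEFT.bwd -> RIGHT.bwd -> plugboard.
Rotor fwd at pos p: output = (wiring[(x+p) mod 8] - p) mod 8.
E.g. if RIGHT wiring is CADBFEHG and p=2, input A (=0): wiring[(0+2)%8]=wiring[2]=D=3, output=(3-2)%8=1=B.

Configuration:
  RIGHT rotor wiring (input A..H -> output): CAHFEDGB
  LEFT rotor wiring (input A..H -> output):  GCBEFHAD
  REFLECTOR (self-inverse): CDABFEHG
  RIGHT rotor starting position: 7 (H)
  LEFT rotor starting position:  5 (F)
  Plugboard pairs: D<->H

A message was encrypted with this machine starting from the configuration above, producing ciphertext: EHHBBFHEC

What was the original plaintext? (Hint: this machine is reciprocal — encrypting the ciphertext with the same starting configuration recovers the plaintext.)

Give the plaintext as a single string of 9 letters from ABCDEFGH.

Char 1 ('E'): step: R->0, L->6 (L advanced); E->plug->E->R->E->L->D->refl->B->L'->H->R'->C->plug->C
Char 2 ('H'): step: R->1, L=6; H->plug->D->R->D->L->E->refl->F->L'->B->R'->H->plug->D
Char 3 ('H'): step: R->2, L=6; H->plug->D->R->B->L->F->refl->E->L'->D->R'->B->plug->B
Char 4 ('B'): step: R->3, L=6; B->plug->B->R->B->L->F->refl->E->L'->D->R'->D->plug->H
Char 5 ('B'): step: R->4, L=6; B->plug->B->R->H->L->B->refl->D->L'->E->R'->F->plug->F
Char 6 ('F'): step: R->5, L=6; F->plug->F->R->C->L->A->refl->C->L'->A->R'->G->plug->G
Char 7 ('H'): step: R->6, L=6; H->plug->D->R->C->L->A->refl->C->L'->A->R'->A->plug->A
Char 8 ('E'): step: R->7, L=6; E->plug->E->R->G->L->H->refl->G->L'->F->R'->F->plug->F
Char 9 ('C'): step: R->0, L->7 (L advanced); C->plug->C->R->H->L->B->refl->D->L'->C->R'->A->plug->A

Answer: CDBHFGAFA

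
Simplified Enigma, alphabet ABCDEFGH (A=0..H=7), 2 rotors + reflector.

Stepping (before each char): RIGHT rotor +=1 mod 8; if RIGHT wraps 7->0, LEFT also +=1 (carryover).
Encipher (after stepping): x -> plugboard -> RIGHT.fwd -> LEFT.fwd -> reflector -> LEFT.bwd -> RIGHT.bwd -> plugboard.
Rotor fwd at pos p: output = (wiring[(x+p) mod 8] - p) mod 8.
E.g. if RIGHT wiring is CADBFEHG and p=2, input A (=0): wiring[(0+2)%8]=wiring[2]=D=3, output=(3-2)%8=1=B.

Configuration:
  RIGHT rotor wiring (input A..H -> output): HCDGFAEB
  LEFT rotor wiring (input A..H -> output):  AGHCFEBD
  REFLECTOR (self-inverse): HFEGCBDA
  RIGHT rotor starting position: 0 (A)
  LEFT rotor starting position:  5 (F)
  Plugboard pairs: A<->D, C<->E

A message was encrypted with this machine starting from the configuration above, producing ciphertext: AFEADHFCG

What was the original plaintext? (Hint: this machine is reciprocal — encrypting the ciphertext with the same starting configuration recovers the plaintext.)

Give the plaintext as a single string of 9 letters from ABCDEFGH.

Char 1 ('A'): step: R->1, L=5; A->plug->D->R->E->L->B->refl->F->L'->G->R'->H->plug->H
Char 2 ('F'): step: R->2, L=5; F->plug->F->R->H->L->A->refl->H->L'->A->R'->H->plug->H
Char 3 ('E'): step: R->3, L=5; E->plug->C->R->F->L->C->refl->E->L'->B->R'->D->plug->A
Char 4 ('A'): step: R->4, L=5; A->plug->D->R->F->L->C->refl->E->L'->B->R'->A->plug->D
Char 5 ('D'): step: R->5, L=5; D->plug->A->R->D->L->D->refl->G->L'->C->R'->D->plug->A
Char 6 ('H'): step: R->6, L=5; H->plug->H->R->C->L->G->refl->D->L'->D->R'->B->plug->B
Char 7 ('F'): step: R->7, L=5; F->plug->F->R->G->L->F->refl->B->L'->E->R'->D->plug->A
Char 8 ('C'): step: R->0, L->6 (L advanced); C->plug->E->R->F->L->E->refl->C->L'->C->R'->B->plug->B
Char 9 ('G'): step: R->1, L=6; G->plug->G->R->A->L->D->refl->G->L'->H->R'->E->plug->C

Answer: HHADABABC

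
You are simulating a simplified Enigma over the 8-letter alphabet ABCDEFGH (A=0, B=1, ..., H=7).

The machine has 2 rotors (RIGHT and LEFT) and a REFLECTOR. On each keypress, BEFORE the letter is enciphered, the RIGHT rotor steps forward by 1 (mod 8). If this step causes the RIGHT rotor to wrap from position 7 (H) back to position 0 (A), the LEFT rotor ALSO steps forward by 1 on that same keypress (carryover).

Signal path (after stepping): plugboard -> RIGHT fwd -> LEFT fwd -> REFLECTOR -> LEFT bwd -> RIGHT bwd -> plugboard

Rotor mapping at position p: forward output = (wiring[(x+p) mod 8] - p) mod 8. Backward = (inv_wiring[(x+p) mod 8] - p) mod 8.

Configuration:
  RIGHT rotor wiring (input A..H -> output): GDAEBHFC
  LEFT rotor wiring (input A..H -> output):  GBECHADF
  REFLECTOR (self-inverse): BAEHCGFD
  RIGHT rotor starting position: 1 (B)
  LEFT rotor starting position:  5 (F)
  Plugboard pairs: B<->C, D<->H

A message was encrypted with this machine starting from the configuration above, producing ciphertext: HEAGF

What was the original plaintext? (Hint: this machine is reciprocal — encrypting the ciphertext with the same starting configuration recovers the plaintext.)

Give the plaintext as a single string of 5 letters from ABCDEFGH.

Char 1 ('H'): step: R->2, L=5; H->plug->D->R->F->L->H->refl->D->L'->A->R'->F->plug->F
Char 2 ('E'): step: R->3, L=5; E->plug->E->R->H->L->C->refl->E->L'->E->R'->C->plug->B
Char 3 ('A'): step: R->4, L=5; A->plug->A->R->F->L->H->refl->D->L'->A->R'->H->plug->D
Char 4 ('G'): step: R->5, L=5; G->plug->G->R->H->L->C->refl->E->L'->E->R'->H->plug->D
Char 5 ('F'): step: R->6, L=5; F->plug->F->R->G->L->F->refl->G->L'->B->R'->H->plug->D

Answer: FBDDD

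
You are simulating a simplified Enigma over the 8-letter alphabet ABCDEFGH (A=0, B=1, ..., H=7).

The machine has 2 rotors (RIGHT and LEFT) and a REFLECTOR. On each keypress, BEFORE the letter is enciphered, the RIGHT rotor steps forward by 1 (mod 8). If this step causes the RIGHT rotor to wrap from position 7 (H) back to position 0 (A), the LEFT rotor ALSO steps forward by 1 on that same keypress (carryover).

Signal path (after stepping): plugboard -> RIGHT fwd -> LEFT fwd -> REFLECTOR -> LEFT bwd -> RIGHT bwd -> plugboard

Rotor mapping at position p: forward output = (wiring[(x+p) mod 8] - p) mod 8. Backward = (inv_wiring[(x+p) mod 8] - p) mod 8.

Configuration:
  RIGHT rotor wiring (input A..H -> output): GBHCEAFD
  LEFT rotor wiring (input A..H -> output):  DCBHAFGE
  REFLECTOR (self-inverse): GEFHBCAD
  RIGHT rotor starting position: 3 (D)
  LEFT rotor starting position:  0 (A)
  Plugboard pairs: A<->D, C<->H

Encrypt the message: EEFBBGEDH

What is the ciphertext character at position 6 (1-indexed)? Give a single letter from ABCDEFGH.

Char 1 ('E'): step: R->4, L=0; E->plug->E->R->C->L->B->refl->E->L'->H->R'->D->plug->A
Char 2 ('E'): step: R->5, L=0; E->plug->E->R->E->L->A->refl->G->L'->G->R'->C->plug->H
Char 3 ('F'): step: R->6, L=0; F->plug->F->R->E->L->A->refl->G->L'->G->R'->G->plug->G
Char 4 ('B'): step: R->7, L=0; B->plug->B->R->H->L->E->refl->B->L'->C->R'->C->plug->H
Char 5 ('B'): step: R->0, L->1 (L advanced); B->plug->B->R->B->L->A->refl->G->L'->C->R'->D->plug->A
Char 6 ('G'): step: R->1, L=1; G->plug->G->R->C->L->G->refl->A->L'->B->R'->C->plug->H

H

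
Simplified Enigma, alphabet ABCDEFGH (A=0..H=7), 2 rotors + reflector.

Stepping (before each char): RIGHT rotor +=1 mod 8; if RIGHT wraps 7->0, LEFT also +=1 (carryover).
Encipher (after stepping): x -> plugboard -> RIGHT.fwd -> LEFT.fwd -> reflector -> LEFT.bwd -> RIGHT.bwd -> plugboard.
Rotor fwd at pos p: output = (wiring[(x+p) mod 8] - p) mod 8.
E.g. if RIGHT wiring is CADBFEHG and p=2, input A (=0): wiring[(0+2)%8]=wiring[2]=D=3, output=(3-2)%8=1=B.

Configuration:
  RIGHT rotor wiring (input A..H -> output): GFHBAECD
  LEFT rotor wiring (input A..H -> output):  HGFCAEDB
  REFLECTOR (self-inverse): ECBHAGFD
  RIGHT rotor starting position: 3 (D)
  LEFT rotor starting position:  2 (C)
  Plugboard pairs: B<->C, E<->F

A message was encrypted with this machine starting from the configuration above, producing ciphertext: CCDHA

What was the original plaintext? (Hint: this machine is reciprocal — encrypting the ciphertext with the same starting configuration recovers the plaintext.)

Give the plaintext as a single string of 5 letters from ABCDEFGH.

Char 1 ('C'): step: R->4, L=2; C->plug->B->R->A->L->D->refl->H->L'->F->R'->H->plug->H
Char 2 ('C'): step: R->5, L=2; C->plug->B->R->F->L->H->refl->D->L'->A->R'->E->plug->F
Char 3 ('D'): step: R->6, L=2; D->plug->D->R->H->L->E->refl->A->L'->B->R'->E->plug->F
Char 4 ('H'): step: R->7, L=2; H->plug->H->R->D->L->C->refl->B->L'->E->R'->A->plug->A
Char 5 ('A'): step: R->0, L->3 (L advanced); A->plug->A->R->G->L->D->refl->H->L'->A->R'->E->plug->F

Answer: HFFAF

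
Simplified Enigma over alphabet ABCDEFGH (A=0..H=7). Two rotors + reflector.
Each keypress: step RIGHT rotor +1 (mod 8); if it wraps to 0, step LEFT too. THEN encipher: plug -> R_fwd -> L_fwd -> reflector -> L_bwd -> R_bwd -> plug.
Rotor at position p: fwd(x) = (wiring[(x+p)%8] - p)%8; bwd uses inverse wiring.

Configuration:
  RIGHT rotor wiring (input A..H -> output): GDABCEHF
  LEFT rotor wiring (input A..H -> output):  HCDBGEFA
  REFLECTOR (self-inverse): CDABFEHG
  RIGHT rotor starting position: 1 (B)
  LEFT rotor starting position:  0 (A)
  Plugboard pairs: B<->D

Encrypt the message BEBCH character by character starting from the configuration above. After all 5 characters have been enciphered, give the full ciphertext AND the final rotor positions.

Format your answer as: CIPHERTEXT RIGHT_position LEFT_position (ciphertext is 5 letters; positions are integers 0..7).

Answer: FFFGB 6 0

Derivation:
Char 1 ('B'): step: R->2, L=0; B->plug->D->R->C->L->D->refl->B->L'->D->R'->F->plug->F
Char 2 ('E'): step: R->3, L=0; E->plug->E->R->C->L->D->refl->B->L'->D->R'->F->plug->F
Char 3 ('B'): step: R->4, L=0; B->plug->D->R->B->L->C->refl->A->L'->H->R'->F->plug->F
Char 4 ('C'): step: R->5, L=0; C->plug->C->R->A->L->H->refl->G->L'->E->R'->G->plug->G
Char 5 ('H'): step: R->6, L=0; H->plug->H->R->G->L->F->refl->E->L'->F->R'->D->plug->B
Final: ciphertext=FFFGB, RIGHT=6, LEFT=0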